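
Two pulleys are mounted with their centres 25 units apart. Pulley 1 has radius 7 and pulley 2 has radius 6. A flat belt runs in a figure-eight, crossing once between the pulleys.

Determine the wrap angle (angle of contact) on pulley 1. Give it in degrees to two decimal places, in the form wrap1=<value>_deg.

crossed belt: β = asin((r1+r2)/C) = asin(13/25) = 31.3323°
wrap1 = wrap2 = π + 2β = 242.6645°

wrap1=242.66_deg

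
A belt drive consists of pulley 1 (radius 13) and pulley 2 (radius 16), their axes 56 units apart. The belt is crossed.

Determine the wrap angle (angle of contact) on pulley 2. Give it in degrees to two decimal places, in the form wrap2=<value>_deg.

wrap2=242.38_deg

crossed belt: β = asin((r1+r2)/C) = asin(29/56) = 31.1886°
wrap1 = wrap2 = π + 2β = 242.3772°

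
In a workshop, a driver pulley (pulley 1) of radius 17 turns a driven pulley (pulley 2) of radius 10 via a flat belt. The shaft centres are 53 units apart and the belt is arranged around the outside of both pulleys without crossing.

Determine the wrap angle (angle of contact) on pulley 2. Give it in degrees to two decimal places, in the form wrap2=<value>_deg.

wrap2=164.82_deg

open belt: β = asin((r2−r1)/C) = asin(-7/53) = -7.5895°
wrap1 = π − 2β = 195.1791°
wrap2 = π + 2β = 164.8209°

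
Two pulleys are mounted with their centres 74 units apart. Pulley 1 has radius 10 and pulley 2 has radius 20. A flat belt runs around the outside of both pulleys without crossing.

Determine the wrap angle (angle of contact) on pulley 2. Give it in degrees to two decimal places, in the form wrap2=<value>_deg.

open belt: β = asin((r2−r1)/C) = asin(10/74) = 7.7664°
wrap1 = π − 2β = 164.4671°
wrap2 = π + 2β = 195.5329°

wrap2=195.53_deg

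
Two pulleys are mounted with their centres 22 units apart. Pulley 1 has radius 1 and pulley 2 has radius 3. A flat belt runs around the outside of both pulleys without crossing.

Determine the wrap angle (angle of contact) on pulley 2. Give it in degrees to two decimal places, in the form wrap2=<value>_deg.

wrap2=190.43_deg

open belt: β = asin((r2−r1)/C) = asin(2/22) = 5.2159°
wrap1 = π − 2β = 169.5682°
wrap2 = π + 2β = 190.4318°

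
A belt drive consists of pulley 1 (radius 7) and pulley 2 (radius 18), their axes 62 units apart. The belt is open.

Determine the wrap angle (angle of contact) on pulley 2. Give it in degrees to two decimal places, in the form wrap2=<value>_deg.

wrap2=200.44_deg

open belt: β = asin((r2−r1)/C) = asin(11/62) = 10.2195°
wrap1 = π − 2β = 159.5610°
wrap2 = π + 2β = 200.4390°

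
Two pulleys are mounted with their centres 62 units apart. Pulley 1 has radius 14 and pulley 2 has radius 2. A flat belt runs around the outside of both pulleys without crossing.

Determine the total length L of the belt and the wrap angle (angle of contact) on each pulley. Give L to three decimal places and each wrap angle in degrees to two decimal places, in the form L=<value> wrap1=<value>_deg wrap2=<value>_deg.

L=176.595 wrap1=202.32_deg wrap2=157.68_deg

open belt: β = asin((r2−r1)/C) = asin(-12/62) = -11.1599°
wrap1 = π − 2β = 202.3199°
wrap2 = π + 2β = 157.6801°
tangent length = C·cosβ = 60.8276
L = r1·wrap1 + r2·wrap2 + 2·C·cosβ = 14·3.5311 + 2·2.7520 + 2·60.8276 = 176.5954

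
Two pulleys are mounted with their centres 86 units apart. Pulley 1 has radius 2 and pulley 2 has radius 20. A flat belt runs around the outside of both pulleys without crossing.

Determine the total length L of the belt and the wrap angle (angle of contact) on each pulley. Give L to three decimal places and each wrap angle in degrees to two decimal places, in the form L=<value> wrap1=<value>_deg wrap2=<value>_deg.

open belt: β = asin((r2−r1)/C) = asin(18/86) = 12.0815°
wrap1 = π − 2β = 155.8371°
wrap2 = π + 2β = 204.1629°
tangent length = C·cosβ = 84.0952
L = r1·wrap1 + r2·wrap2 + 2·C·cosβ = 2·2.7199 + 20·3.5633 + 2·84.0952 = 244.8964

L=244.896 wrap1=155.84_deg wrap2=204.16_deg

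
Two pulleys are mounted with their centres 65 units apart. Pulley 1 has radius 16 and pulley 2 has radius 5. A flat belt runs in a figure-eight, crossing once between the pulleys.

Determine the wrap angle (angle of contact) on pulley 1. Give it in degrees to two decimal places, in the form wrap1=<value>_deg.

wrap1=217.70_deg

crossed belt: β = asin((r1+r2)/C) = asin(21/65) = 18.8491°
wrap1 = wrap2 = π + 2β = 217.6982°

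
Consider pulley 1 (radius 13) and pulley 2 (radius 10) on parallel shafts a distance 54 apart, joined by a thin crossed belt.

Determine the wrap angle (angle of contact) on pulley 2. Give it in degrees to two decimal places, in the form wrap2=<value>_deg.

crossed belt: β = asin((r1+r2)/C) = asin(23/54) = 25.2093°
wrap1 = wrap2 = π + 2β = 230.4186°

wrap2=230.42_deg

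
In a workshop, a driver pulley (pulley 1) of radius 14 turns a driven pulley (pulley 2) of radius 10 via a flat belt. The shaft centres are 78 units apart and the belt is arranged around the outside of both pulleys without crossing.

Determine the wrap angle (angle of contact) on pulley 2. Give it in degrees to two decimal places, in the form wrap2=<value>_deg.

wrap2=174.12_deg

open belt: β = asin((r2−r1)/C) = asin(-4/78) = -2.9395°
wrap1 = π − 2β = 185.8791°
wrap2 = π + 2β = 174.1209°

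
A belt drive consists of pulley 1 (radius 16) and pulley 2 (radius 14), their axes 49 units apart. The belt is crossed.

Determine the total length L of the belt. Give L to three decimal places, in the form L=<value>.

L=211.267

crossed belt: β = asin((r1+r2)/C) = asin(30/49) = 37.7520°
wrap1 = wrap2 = π + 2β = 255.5040°
tangent length = C·cosβ = 38.7427
L = (r1+r2)·wrap + 2·C·cosβ = 30·4.4594 + 2·38.7427 = 211.2671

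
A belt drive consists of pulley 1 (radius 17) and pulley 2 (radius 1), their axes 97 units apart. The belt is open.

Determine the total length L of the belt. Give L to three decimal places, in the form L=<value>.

open belt: β = asin((r2−r1)/C) = asin(-16/97) = -9.4942°
wrap1 = π − 2β = 198.9885°
wrap2 = π + 2β = 161.0115°
tangent length = C·cosβ = 95.6713
L = r1·wrap1 + r2·wrap2 + 2·C·cosβ = 17·3.4730 + 1·2.8102 + 2·95.6713 = 253.1939

L=253.194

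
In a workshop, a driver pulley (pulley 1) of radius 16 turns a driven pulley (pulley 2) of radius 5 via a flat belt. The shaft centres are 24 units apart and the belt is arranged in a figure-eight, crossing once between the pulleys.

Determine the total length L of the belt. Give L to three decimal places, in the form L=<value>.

L=133.960

crossed belt: β = asin((r1+r2)/C) = asin(21/24) = 61.0450°
wrap1 = wrap2 = π + 2β = 302.0900°
tangent length = C·cosβ = 11.6190
L = (r1+r2)·wrap + 2·C·cosβ = 21·5.2725 + 2·11.6190 = 133.9597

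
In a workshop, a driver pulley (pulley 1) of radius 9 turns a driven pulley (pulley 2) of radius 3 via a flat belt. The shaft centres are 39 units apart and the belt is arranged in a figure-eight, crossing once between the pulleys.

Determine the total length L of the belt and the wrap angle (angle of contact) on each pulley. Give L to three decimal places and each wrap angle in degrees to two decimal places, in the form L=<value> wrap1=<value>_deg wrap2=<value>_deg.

L=119.421 wrap1=215.84_deg wrap2=215.84_deg

crossed belt: β = asin((r1+r2)/C) = asin(12/39) = 17.9202°
wrap1 = wrap2 = π + 2β = 215.8404°
tangent length = C·cosβ = 37.1080
L = (r1+r2)·wrap + 2·C·cosβ = 12·3.7671 + 2·37.1080 = 119.4214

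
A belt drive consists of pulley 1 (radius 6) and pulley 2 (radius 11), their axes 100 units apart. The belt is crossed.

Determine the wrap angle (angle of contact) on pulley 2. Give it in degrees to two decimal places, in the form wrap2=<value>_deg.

crossed belt: β = asin((r1+r2)/C) = asin(17/100) = 9.7878°
wrap1 = wrap2 = π + 2β = 199.5756°

wrap2=199.58_deg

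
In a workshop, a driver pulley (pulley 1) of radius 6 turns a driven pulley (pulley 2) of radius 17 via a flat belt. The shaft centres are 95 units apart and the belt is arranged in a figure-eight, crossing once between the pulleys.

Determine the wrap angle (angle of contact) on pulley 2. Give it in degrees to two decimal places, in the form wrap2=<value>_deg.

crossed belt: β = asin((r1+r2)/C) = asin(23/95) = 14.0108°
wrap1 = wrap2 = π + 2β = 208.0217°

wrap2=208.02_deg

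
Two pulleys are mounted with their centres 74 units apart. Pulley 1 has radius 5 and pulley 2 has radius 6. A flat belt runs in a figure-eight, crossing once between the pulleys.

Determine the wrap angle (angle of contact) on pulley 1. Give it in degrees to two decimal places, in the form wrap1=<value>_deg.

crossed belt: β = asin((r1+r2)/C) = asin(11/74) = 8.5486°
wrap1 = wrap2 = π + 2β = 197.0972°

wrap1=197.10_deg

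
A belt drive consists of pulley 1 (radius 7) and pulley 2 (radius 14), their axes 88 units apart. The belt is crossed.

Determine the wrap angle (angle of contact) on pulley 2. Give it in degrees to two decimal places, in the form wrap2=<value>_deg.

crossed belt: β = asin((r1+r2)/C) = asin(21/88) = 13.8061°
wrap1 = wrap2 = π + 2β = 207.6121°

wrap2=207.61_deg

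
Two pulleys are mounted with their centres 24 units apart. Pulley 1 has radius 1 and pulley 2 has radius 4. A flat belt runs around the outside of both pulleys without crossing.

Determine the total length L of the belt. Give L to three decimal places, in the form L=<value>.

L=64.083

open belt: β = asin((r2−r1)/C) = asin(3/24) = 7.1808°
wrap1 = π − 2β = 165.6385°
wrap2 = π + 2β = 194.3615°
tangent length = C·cosβ = 23.8118
L = r1·wrap1 + r2·wrap2 + 2·C·cosβ = 1·2.8909 + 4·3.3922 + 2·23.8118 = 64.0835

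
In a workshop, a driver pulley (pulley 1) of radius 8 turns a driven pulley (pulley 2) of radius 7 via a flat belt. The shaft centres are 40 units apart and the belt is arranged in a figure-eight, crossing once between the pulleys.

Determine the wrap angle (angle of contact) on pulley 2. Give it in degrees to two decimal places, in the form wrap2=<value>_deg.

crossed belt: β = asin((r1+r2)/C) = asin(15/40) = 22.0243°
wrap1 = wrap2 = π + 2β = 224.0486°

wrap2=224.05_deg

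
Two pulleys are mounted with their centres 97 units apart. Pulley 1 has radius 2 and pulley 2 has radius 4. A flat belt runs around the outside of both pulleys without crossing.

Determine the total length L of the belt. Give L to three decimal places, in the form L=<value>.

open belt: β = asin((r2−r1)/C) = asin(2/97) = 1.1814°
wrap1 = π − 2β = 177.6371°
wrap2 = π + 2β = 182.3629°
tangent length = C·cosβ = 96.9794
L = r1·wrap1 + r2·wrap2 + 2·C·cosβ = 2·3.1004 + 4·3.1828 + 2·96.9794 = 212.8908

L=212.891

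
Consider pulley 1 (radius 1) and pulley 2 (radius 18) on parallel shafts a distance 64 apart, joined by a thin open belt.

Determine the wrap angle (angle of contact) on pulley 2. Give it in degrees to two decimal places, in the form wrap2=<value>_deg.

open belt: β = asin((r2−r1)/C) = asin(17/64) = 15.4041°
wrap1 = π − 2β = 149.1918°
wrap2 = π + 2β = 210.8082°

wrap2=210.81_deg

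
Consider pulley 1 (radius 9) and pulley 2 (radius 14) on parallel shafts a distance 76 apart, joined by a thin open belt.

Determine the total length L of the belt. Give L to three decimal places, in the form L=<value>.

open belt: β = asin((r2−r1)/C) = asin(5/76) = 3.7722°
wrap1 = π − 2β = 172.4556°
wrap2 = π + 2β = 187.5444°
tangent length = C·cosβ = 75.8353
L = r1·wrap1 + r2·wrap2 + 2·C·cosβ = 9·3.0099 + 14·3.2733 + 2·75.8353 = 224.5857

L=224.586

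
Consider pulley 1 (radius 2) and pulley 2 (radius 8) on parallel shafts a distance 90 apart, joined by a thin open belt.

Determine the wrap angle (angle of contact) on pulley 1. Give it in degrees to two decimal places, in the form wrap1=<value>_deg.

open belt: β = asin((r2−r1)/C) = asin(6/90) = 3.8226°
wrap1 = π − 2β = 172.3549°
wrap2 = π + 2β = 187.6451°

wrap1=172.35_deg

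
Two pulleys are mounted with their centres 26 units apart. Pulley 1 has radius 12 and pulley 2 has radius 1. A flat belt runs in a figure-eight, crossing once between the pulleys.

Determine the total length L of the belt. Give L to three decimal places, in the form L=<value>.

crossed belt: β = asin((r1+r2)/C) = asin(13/26) = 30.0000°
wrap1 = wrap2 = π + 2β = 240.0000°
tangent length = C·cosβ = 22.5167
L = (r1+r2)·wrap + 2·C·cosβ = 13·4.1888 + 2·22.5167 = 99.4876

L=99.488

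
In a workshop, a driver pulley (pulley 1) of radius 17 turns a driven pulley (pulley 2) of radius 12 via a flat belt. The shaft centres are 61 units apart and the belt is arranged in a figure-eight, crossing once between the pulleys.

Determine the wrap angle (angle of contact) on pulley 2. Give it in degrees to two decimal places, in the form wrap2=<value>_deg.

wrap2=236.77_deg

crossed belt: β = asin((r1+r2)/C) = asin(29/61) = 28.3860°
wrap1 = wrap2 = π + 2β = 236.7721°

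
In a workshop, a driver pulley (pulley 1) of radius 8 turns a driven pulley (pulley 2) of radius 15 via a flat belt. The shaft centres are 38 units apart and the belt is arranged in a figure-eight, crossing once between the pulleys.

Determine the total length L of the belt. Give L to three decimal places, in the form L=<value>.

crossed belt: β = asin((r1+r2)/C) = asin(23/38) = 37.2478°
wrap1 = wrap2 = π + 2β = 254.4956°
tangent length = C·cosβ = 30.2490
L = (r1+r2)·wrap + 2·C·cosβ = 23·4.4418 + 2·30.2490 = 162.6590

L=162.659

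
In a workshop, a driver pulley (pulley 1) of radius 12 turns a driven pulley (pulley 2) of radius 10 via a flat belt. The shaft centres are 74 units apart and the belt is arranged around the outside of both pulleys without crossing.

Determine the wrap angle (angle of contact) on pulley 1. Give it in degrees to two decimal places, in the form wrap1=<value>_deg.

open belt: β = asin((r2−r1)/C) = asin(-2/74) = -1.5487°
wrap1 = π − 2β = 183.0974°
wrap2 = π + 2β = 176.9026°

wrap1=183.10_deg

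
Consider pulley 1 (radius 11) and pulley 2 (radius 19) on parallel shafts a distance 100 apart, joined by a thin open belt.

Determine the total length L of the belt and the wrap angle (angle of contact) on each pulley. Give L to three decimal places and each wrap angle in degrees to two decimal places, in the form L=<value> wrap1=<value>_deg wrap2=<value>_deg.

open belt: β = asin((r2−r1)/C) = asin(8/100) = 4.5886°
wrap1 = π − 2β = 170.8229°
wrap2 = π + 2β = 189.1771°
tangent length = C·cosβ = 99.6795
L = r1·wrap1 + r2·wrap2 + 2·C·cosβ = 11·2.9814 + 19·3.3018 + 2·99.6795 = 294.8881

L=294.888 wrap1=170.82_deg wrap2=189.18_deg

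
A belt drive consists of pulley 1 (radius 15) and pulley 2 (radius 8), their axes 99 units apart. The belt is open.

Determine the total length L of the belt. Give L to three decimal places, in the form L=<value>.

L=270.752

open belt: β = asin((r2−r1)/C) = asin(-7/99) = -4.0546°
wrap1 = π − 2β = 188.1092°
wrap2 = π + 2β = 171.8908°
tangent length = C·cosβ = 98.7522
L = r1·wrap1 + r2·wrap2 + 2·C·cosβ = 15·3.2831 + 8·3.0001 + 2·98.7522 = 270.7518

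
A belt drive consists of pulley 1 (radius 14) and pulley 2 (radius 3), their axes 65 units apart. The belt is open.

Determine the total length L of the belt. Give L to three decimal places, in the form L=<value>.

open belt: β = asin((r2−r1)/C) = asin(-11/65) = -9.7431°
wrap1 = π − 2β = 199.4862°
wrap2 = π + 2β = 160.5138°
tangent length = C·cosβ = 64.0625
L = r1·wrap1 + r2·wrap2 + 2·C·cosβ = 14·3.4817 + 3·2.8015 + 2·64.0625 = 185.2731

L=185.273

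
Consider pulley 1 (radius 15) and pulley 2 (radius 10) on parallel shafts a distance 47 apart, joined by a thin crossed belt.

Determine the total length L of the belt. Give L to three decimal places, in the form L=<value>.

L=186.182

crossed belt: β = asin((r1+r2)/C) = asin(25/47) = 32.1349°
wrap1 = wrap2 = π + 2β = 244.2699°
tangent length = C·cosβ = 39.7995
L = (r1+r2)·wrap + 2·C·cosβ = 25·4.2633 + 2·39.7995 = 186.1818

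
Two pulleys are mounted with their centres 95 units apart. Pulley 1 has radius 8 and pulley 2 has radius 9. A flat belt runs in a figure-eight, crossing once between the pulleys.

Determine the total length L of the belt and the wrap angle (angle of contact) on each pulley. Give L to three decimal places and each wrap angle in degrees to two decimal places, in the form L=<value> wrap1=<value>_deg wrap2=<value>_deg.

L=246.457 wrap1=200.62_deg wrap2=200.62_deg

crossed belt: β = asin((r1+r2)/C) = asin(17/95) = 10.3085°
wrap1 = wrap2 = π + 2β = 200.6169°
tangent length = C·cosβ = 93.4666
L = (r1+r2)·wrap + 2·C·cosβ = 17·3.5014 + 2·93.4666 = 246.4574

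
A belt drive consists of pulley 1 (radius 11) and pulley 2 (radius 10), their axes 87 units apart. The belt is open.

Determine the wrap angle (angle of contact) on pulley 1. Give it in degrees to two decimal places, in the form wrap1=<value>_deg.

open belt: β = asin((r2−r1)/C) = asin(-1/87) = -0.6586°
wrap1 = π − 2β = 181.3172°
wrap2 = π + 2β = 178.6828°

wrap1=181.32_deg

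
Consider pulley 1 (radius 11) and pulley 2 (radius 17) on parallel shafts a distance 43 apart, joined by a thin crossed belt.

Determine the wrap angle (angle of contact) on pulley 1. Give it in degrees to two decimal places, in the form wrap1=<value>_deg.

wrap1=261.26_deg

crossed belt: β = asin((r1+r2)/C) = asin(28/43) = 40.6293°
wrap1 = wrap2 = π + 2β = 261.2587°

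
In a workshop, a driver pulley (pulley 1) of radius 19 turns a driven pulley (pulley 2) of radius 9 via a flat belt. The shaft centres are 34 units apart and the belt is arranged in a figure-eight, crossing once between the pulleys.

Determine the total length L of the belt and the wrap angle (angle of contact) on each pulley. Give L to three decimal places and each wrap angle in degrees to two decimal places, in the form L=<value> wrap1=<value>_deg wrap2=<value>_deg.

crossed belt: β = asin((r1+r2)/C) = asin(28/34) = 55.4397°
wrap1 = wrap2 = π + 2β = 290.8794°
tangent length = C·cosβ = 19.2873
L = (r1+r2)·wrap + 2·C·cosβ = 28·5.0768 + 2·19.2873 = 180.7251

L=180.725 wrap1=290.88_deg wrap2=290.88_deg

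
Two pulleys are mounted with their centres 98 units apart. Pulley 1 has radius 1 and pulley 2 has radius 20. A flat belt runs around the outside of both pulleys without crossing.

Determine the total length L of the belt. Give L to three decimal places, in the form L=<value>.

L=265.669

open belt: β = asin((r2−r1)/C) = asin(19/98) = 11.1792°
wrap1 = π − 2β = 157.6417°
wrap2 = π + 2β = 202.3583°
tangent length = C·cosβ = 96.1405
L = r1·wrap1 + r2·wrap2 + 2·C·cosβ = 1·2.7514 + 20·3.5318 + 2·96.1405 = 265.6688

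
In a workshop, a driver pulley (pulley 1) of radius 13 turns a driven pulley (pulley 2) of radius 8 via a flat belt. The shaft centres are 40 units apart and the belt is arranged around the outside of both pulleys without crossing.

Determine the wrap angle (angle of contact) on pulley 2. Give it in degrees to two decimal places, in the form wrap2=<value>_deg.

wrap2=165.64_deg

open belt: β = asin((r2−r1)/C) = asin(-5/40) = -7.1808°
wrap1 = π − 2β = 194.3615°
wrap2 = π + 2β = 165.6385°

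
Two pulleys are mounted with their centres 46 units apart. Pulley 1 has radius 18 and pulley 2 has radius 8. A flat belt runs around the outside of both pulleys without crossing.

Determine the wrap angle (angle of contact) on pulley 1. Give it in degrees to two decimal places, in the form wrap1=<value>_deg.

wrap1=205.11_deg

open belt: β = asin((r2−r1)/C) = asin(-10/46) = -12.5559°
wrap1 = π − 2β = 205.1117°
wrap2 = π + 2β = 154.8883°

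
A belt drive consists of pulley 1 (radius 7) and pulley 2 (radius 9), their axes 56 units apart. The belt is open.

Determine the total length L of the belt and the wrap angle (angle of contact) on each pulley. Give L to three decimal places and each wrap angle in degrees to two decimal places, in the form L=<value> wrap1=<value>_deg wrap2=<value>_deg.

open belt: β = asin((r2−r1)/C) = asin(2/56) = 2.0467°
wrap1 = π − 2β = 175.9066°
wrap2 = π + 2β = 184.0934°
tangent length = C·cosβ = 55.9643
L = r1·wrap1 + r2·wrap2 + 2·C·cosβ = 7·3.0701 + 9·3.2130 + 2·55.9643 = 162.3369

L=162.337 wrap1=175.91_deg wrap2=184.09_deg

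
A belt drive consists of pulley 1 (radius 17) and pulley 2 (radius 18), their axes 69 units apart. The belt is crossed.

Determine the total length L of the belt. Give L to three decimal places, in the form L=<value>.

crossed belt: β = asin((r1+r2)/C) = asin(35/69) = 30.4806°
wrap1 = wrap2 = π + 2β = 240.9612°
tangent length = C·cosβ = 59.4643
L = (r1+r2)·wrap + 2·C·cosβ = 35·4.2056 + 2·59.4643 = 266.1234

L=266.123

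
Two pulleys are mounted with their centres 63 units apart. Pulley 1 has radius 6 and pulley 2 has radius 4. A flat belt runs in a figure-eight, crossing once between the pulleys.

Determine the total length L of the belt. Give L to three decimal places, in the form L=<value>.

L=159.007

crossed belt: β = asin((r1+r2)/C) = asin(10/63) = 9.1332°
wrap1 = wrap2 = π + 2β = 198.2664°
tangent length = C·cosβ = 62.2013
L = (r1+r2)·wrap + 2·C·cosβ = 10·3.4604 + 2·62.2013 = 159.0066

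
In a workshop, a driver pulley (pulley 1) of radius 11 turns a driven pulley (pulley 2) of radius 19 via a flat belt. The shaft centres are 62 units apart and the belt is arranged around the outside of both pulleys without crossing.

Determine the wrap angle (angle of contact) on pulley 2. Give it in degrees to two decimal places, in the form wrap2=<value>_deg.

wrap2=194.83_deg

open belt: β = asin((r2−r1)/C) = asin(8/62) = 7.4137°
wrap1 = π − 2β = 165.1727°
wrap2 = π + 2β = 194.8273°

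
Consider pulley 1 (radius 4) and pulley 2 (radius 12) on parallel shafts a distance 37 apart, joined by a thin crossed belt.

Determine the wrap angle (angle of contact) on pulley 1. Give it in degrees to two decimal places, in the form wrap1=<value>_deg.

wrap1=231.24_deg

crossed belt: β = asin((r1+r2)/C) = asin(16/37) = 25.6220°
wrap1 = wrap2 = π + 2β = 231.2441°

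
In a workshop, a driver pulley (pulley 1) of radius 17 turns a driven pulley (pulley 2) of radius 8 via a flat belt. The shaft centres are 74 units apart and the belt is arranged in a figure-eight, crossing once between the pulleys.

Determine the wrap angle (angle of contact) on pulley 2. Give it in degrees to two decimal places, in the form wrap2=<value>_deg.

wrap2=219.49_deg

crossed belt: β = asin((r1+r2)/C) = asin(25/74) = 19.7452°
wrap1 = wrap2 = π + 2β = 219.4904°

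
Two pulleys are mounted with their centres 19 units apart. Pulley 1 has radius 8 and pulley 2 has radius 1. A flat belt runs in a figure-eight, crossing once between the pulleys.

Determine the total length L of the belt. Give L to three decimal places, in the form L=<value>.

crossed belt: β = asin((r1+r2)/C) = asin(9/19) = 28.2737°
wrap1 = wrap2 = π + 2β = 236.5474°
tangent length = C·cosβ = 16.7332
L = (r1+r2)·wrap + 2·C·cosβ = 9·4.1285 + 2·16.7332 = 70.6232

L=70.623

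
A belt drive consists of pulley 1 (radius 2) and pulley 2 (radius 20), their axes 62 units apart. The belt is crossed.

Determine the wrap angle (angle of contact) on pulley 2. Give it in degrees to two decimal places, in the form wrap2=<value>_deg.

wrap2=221.57_deg

crossed belt: β = asin((r1+r2)/C) = asin(22/62) = 20.7836°
wrap1 = wrap2 = π + 2β = 221.5671°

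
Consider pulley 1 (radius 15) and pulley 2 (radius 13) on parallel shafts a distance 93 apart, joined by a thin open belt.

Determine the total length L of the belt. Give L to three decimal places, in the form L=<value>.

open belt: β = asin((r2−r1)/C) = asin(-2/93) = -1.2323°
wrap1 = π − 2β = 182.4645°
wrap2 = π + 2β = 177.5355°
tangent length = C·cosβ = 92.9785
L = r1·wrap1 + r2·wrap2 + 2·C·cosβ = 15·3.1846 + 13·3.0986 + 2·92.9785 = 274.0076

L=274.008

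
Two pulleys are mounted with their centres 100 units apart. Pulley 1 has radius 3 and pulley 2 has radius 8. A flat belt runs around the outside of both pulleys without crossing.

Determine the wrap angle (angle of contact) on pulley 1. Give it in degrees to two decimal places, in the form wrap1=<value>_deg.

open belt: β = asin((r2−r1)/C) = asin(5/100) = 2.8660°
wrap1 = π − 2β = 174.2680°
wrap2 = π + 2β = 185.7320°

wrap1=174.27_deg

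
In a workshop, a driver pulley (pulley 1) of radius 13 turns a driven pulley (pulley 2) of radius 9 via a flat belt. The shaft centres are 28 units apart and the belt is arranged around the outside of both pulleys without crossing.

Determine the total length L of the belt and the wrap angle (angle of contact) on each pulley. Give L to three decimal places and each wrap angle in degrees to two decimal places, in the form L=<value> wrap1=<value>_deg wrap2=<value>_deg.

L=125.687 wrap1=196.43_deg wrap2=163.57_deg

open belt: β = asin((r2−r1)/C) = asin(-4/28) = -8.2132°
wrap1 = π − 2β = 196.4264°
wrap2 = π + 2β = 163.5736°
tangent length = C·cosβ = 27.7128
L = r1·wrap1 + r2·wrap2 + 2·C·cosβ = 13·3.4283 + 9·2.8549 + 2·27.7128 = 125.6874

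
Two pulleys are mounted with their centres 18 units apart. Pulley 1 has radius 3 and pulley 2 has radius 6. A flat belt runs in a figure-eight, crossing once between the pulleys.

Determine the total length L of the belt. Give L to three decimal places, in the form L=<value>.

crossed belt: β = asin((r1+r2)/C) = asin(9/18) = 30.0000°
wrap1 = wrap2 = π + 2β = 240.0000°
tangent length = C·cosβ = 15.5885
L = (r1+r2)·wrap + 2·C·cosβ = 9·4.1888 + 2·15.5885 = 68.8760

L=68.876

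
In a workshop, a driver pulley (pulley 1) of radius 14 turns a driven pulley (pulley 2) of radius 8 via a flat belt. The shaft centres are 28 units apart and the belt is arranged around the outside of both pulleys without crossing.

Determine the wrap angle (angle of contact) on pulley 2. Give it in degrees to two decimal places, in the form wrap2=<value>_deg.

open belt: β = asin((r2−r1)/C) = asin(-6/28) = -12.3736°
wrap1 = π − 2β = 204.7473°
wrap2 = π + 2β = 155.2527°

wrap2=155.25_deg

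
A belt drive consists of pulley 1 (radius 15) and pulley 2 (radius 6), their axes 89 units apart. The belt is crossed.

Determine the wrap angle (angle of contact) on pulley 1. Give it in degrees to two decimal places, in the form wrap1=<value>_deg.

wrap1=207.30_deg

crossed belt: β = asin((r1+r2)/C) = asin(21/89) = 13.6479°
wrap1 = wrap2 = π + 2β = 207.2959°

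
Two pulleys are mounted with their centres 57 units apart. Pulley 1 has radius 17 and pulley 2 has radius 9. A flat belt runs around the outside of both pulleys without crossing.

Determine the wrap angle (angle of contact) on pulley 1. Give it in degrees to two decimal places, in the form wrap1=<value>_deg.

wrap1=196.14_deg

open belt: β = asin((r2−r1)/C) = asin(-8/57) = -8.0682°
wrap1 = π − 2β = 196.1363°
wrap2 = π + 2β = 163.8637°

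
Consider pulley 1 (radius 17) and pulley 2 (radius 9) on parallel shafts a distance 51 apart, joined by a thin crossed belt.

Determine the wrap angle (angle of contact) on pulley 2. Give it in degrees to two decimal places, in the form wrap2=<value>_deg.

wrap2=241.30_deg

crossed belt: β = asin((r1+r2)/C) = asin(26/51) = 30.6508°
wrap1 = wrap2 = π + 2β = 241.3015°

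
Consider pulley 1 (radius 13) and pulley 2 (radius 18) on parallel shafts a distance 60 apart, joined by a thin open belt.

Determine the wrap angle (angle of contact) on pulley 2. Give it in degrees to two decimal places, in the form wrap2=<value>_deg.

open belt: β = asin((r2−r1)/C) = asin(5/60) = 4.7802°
wrap1 = π − 2β = 170.4396°
wrap2 = π + 2β = 189.5604°

wrap2=189.56_deg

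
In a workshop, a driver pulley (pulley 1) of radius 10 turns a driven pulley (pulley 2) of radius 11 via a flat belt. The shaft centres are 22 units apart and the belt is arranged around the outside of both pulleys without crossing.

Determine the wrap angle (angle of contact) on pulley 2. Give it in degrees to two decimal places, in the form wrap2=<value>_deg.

wrap2=185.21_deg

open belt: β = asin((r2−r1)/C) = asin(1/22) = 2.6053°
wrap1 = π − 2β = 174.7895°
wrap2 = π + 2β = 185.2105°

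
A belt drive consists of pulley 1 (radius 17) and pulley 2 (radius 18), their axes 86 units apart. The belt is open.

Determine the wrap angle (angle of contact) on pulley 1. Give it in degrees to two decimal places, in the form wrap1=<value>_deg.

open belt: β = asin((r2−r1)/C) = asin(1/86) = 0.6662°
wrap1 = π − 2β = 178.6675°
wrap2 = π + 2β = 181.3325°

wrap1=178.67_deg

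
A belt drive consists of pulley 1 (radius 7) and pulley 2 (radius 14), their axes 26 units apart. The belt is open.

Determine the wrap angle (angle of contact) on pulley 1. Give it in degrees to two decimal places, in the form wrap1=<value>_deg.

wrap1=148.76_deg

open belt: β = asin((r2−r1)/C) = asin(7/26) = 15.6185°
wrap1 = π − 2β = 148.7630°
wrap2 = π + 2β = 211.2370°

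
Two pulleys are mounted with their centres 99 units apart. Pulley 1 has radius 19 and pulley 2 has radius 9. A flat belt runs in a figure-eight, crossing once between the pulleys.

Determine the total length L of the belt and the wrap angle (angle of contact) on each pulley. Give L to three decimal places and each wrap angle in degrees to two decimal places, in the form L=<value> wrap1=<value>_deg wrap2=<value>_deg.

crossed belt: β = asin((r1+r2)/C) = asin(28/99) = 16.4291°
wrap1 = wrap2 = π + 2β = 212.8582°
tangent length = C·cosβ = 94.9579
L = (r1+r2)·wrap + 2·C·cosβ = 28·3.7151 + 2·94.9579 = 293.9379

L=293.938 wrap1=212.86_deg wrap2=212.86_deg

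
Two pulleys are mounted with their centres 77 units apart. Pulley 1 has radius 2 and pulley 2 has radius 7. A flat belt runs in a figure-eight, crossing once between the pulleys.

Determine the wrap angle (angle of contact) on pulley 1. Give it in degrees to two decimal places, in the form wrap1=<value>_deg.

crossed belt: β = asin((r1+r2)/C) = asin(9/77) = 6.7123°
wrap1 = wrap2 = π + 2β = 193.4245°

wrap1=193.42_deg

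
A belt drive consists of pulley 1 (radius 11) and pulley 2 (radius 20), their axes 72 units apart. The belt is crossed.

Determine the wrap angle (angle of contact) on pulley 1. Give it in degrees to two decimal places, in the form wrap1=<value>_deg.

wrap1=231.01_deg

crossed belt: β = asin((r1+r2)/C) = asin(31/72) = 25.5028°
wrap1 = wrap2 = π + 2β = 231.0056°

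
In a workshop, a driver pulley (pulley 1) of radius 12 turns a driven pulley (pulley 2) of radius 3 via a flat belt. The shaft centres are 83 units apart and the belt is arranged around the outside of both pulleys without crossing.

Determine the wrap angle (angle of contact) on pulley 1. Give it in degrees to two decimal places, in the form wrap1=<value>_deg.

wrap1=192.45_deg

open belt: β = asin((r2−r1)/C) = asin(-9/83) = -6.2250°
wrap1 = π − 2β = 192.4501°
wrap2 = π + 2β = 167.5499°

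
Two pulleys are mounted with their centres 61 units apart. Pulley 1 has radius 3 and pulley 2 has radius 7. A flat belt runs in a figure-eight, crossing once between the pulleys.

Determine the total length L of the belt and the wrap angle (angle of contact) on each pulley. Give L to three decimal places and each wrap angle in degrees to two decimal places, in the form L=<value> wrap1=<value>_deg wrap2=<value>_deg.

crossed belt: β = asin((r1+r2)/C) = asin(10/61) = 9.4353°
wrap1 = wrap2 = π + 2β = 198.8707°
tangent length = C·cosβ = 60.1747
L = (r1+r2)·wrap + 2·C·cosβ = 10·3.4709 + 2·60.1747 = 155.0590

L=155.059 wrap1=198.87_deg wrap2=198.87_deg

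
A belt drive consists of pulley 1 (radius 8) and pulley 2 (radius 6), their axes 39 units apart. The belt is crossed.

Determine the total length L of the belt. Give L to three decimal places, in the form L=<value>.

crossed belt: β = asin((r1+r2)/C) = asin(14/39) = 21.0372°
wrap1 = wrap2 = π + 2β = 222.0744°
tangent length = C·cosβ = 36.4005
L = (r1+r2)·wrap + 2·C·cosβ = 14·3.8759 + 2·36.4005 = 127.0641

L=127.064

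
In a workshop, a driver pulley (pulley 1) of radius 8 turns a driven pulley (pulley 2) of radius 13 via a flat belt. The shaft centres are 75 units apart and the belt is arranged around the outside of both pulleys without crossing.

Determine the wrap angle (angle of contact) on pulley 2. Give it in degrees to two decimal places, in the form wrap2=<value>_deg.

open belt: β = asin((r2−r1)/C) = asin(5/75) = 3.8226°
wrap1 = π − 2β = 172.3549°
wrap2 = π + 2β = 187.6451°

wrap2=187.65_deg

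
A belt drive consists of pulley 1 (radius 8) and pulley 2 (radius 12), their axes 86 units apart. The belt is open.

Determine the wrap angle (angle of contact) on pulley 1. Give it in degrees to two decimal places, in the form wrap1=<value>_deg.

open belt: β = asin((r2−r1)/C) = asin(4/86) = 2.6659°
wrap1 = π − 2β = 174.6682°
wrap2 = π + 2β = 185.3318°

wrap1=174.67_deg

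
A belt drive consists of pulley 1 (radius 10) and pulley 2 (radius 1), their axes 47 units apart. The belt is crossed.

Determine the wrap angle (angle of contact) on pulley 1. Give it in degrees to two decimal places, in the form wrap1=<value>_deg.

wrap1=207.07_deg

crossed belt: β = asin((r1+r2)/C) = asin(11/47) = 13.5352°
wrap1 = wrap2 = π + 2β = 207.0704°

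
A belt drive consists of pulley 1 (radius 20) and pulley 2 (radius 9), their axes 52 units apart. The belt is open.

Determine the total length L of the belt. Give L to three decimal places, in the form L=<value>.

L=197.442

open belt: β = asin((r2−r1)/C) = asin(-11/52) = -12.2125°
wrap1 = π − 2β = 204.4251°
wrap2 = π + 2β = 155.5749°
tangent length = C·cosβ = 50.8232
L = r1·wrap1 + r2·wrap2 + 2·C·cosβ = 20·3.5679 + 9·2.7153 + 2·50.8232 = 197.4419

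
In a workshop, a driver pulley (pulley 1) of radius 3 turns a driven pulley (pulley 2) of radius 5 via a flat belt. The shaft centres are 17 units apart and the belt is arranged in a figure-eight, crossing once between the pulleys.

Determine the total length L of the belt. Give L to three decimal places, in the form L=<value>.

crossed belt: β = asin((r1+r2)/C) = asin(8/17) = 28.0725°
wrap1 = wrap2 = π + 2β = 236.1450°
tangent length = C·cosβ = 15.0000
L = (r1+r2)·wrap + 2·C·cosβ = 8·4.1215 + 2·15.0000 = 62.9721

L=62.972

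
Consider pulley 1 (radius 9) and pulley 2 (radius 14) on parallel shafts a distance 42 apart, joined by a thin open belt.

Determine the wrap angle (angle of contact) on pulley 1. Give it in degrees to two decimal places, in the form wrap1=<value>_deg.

open belt: β = asin((r2−r1)/C) = asin(5/42) = 6.8371°
wrap1 = π − 2β = 166.3257°
wrap2 = π + 2β = 193.6743°

wrap1=166.33_deg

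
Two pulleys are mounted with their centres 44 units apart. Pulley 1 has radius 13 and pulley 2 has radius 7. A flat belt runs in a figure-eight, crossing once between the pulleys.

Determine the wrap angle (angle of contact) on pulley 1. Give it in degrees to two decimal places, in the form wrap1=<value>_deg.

crossed belt: β = asin((r1+r2)/C) = asin(20/44) = 27.0357°
wrap1 = wrap2 = π + 2β = 234.0714°

wrap1=234.07_deg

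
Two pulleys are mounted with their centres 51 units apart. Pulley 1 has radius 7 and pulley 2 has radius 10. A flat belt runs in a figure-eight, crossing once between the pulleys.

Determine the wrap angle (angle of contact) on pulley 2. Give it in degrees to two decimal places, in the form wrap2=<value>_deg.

wrap2=218.94_deg

crossed belt: β = asin((r1+r2)/C) = asin(17/51) = 19.4712°
wrap1 = wrap2 = π + 2β = 218.9424°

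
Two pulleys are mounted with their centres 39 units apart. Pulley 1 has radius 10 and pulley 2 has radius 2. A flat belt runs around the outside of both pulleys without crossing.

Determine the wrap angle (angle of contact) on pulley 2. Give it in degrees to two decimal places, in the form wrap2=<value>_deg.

wrap2=156.33_deg

open belt: β = asin((r2−r1)/C) = asin(-8/39) = -11.8370°
wrap1 = π − 2β = 203.6740°
wrap2 = π + 2β = 156.3260°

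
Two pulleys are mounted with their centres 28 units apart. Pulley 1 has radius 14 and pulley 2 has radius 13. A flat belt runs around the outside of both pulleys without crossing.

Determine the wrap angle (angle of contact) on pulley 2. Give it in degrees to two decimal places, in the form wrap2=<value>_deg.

wrap2=175.91_deg

open belt: β = asin((r2−r1)/C) = asin(-1/28) = -2.0467°
wrap1 = π − 2β = 184.0934°
wrap2 = π + 2β = 175.9066°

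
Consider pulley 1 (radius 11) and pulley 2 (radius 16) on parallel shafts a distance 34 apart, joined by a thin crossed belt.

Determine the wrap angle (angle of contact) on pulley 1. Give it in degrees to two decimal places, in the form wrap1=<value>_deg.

crossed belt: β = asin((r1+r2)/C) = asin(27/34) = 52.5720°
wrap1 = wrap2 = π + 2β = 285.1440°

wrap1=285.14_deg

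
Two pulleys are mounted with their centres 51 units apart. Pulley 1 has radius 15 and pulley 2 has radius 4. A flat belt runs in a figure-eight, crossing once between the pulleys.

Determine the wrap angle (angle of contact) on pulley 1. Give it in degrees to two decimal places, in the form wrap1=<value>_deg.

crossed belt: β = asin((r1+r2)/C) = asin(19/51) = 21.8729°
wrap1 = wrap2 = π + 2β = 223.7458°

wrap1=223.75_deg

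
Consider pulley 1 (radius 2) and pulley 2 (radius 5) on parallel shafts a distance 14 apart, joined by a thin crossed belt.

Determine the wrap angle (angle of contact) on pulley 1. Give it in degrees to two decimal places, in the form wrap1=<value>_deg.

wrap1=240.00_deg

crossed belt: β = asin((r1+r2)/C) = asin(7/14) = 30.0000°
wrap1 = wrap2 = π + 2β = 240.0000°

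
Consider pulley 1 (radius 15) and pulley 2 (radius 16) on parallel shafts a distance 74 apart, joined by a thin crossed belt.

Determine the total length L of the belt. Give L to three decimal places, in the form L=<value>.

crossed belt: β = asin((r1+r2)/C) = asin(31/74) = 24.7664°
wrap1 = wrap2 = π + 2β = 229.5327°
tangent length = C·cosβ = 67.1937
L = (r1+r2)·wrap + 2·C·cosβ = 31·4.0061 + 2·67.1937 = 258.5766

L=258.577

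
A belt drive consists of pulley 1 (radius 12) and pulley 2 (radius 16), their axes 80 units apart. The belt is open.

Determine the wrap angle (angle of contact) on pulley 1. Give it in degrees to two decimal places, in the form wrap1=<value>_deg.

open belt: β = asin((r2−r1)/C) = asin(4/80) = 2.8660°
wrap1 = π − 2β = 174.2680°
wrap2 = π + 2β = 185.7320°

wrap1=174.27_deg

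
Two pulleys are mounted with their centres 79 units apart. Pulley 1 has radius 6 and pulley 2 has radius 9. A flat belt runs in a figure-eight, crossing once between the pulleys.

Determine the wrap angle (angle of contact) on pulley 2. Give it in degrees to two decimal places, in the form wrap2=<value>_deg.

wrap2=201.89_deg

crossed belt: β = asin((r1+r2)/C) = asin(15/79) = 10.9454°
wrap1 = wrap2 = π + 2β = 201.8908°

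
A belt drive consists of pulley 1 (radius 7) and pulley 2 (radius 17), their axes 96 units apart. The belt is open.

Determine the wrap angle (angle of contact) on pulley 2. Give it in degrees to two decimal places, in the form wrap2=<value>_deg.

open belt: β = asin((r2−r1)/C) = asin(10/96) = 5.9792°
wrap1 = π − 2β = 168.0417°
wrap2 = π + 2β = 191.9583°

wrap2=191.96_deg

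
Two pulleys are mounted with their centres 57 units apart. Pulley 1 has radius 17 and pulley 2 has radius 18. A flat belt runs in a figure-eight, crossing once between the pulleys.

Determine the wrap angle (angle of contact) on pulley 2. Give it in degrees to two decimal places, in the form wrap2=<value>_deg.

wrap2=255.76_deg

crossed belt: β = asin((r1+r2)/C) = asin(35/57) = 37.8818°
wrap1 = wrap2 = π + 2β = 255.7637°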